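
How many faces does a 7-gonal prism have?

9

A prism on an n-gon has two n-gon bases and n rectangular sides: V = 2·7 = 14, E = 3·7 = 21, F = 7 + 2 = 9.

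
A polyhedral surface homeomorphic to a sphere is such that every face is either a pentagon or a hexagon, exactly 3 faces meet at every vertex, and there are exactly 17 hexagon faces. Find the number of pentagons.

Let x be the number of pentagons; then F = 17 + x.
Edge–face incidences: 2E = 6·17 + 5·x = 102 + 5x.
Every vertex has degree 3, so 3V = 2E.
Euler: V − E + F = 2 ⇒ (2E)/3 − E + (17 + x) = 2.
Multiply by 6: 2·(2E) − 3·(2E) + 6·(17 + x) = 12, i.e. 102 + 6x − (102 + 5x) = 12.
Collecting terms: x = 12.
Then 2E = 102 + 5·12 = 162, so E = 81, V = 2E/3 = 54, F = 17 + 12 = 29.

12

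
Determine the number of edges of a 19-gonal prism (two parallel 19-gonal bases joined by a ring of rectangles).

57

A prism on an n-gon has two n-gon bases and n rectangular sides: V = 2·19 = 38, E = 3·19 = 57, F = 19 + 2 = 21.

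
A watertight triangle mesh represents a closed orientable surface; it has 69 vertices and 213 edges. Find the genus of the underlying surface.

Every face is a triangle and each edge borders two faces, so 3F = 2·213, giving F = 142.
χ = V − E + F = 69 − 213 + 142 = -2.
For a closed orientable surface χ = 2 − 2g, so g = (2 − (-2))/2 = 2.

2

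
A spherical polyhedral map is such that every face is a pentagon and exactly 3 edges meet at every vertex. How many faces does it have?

Each face has 5 edges and each edge borders two faces, so 2E = 5F.
Each vertex has degree 3, so 3V = 2E and hence V = 5F/3.
Euler: V − E + F = 2 ⇒ (5F/3) − (5F/2) + F = 2.
Multiply by 6: (10 − 15 + 6)F = 12, i.e. 1F = 12.
So F = 12, E = 5·12/2 = 30, V = 5·12/3 = 20.

12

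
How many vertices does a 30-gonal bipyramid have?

A bipyramid over an n-gon has 2n triangular faces and n + 2 vertices: V = 30 + 2 = 32, E = 3·30 = 90, F = 2·30 = 60.

32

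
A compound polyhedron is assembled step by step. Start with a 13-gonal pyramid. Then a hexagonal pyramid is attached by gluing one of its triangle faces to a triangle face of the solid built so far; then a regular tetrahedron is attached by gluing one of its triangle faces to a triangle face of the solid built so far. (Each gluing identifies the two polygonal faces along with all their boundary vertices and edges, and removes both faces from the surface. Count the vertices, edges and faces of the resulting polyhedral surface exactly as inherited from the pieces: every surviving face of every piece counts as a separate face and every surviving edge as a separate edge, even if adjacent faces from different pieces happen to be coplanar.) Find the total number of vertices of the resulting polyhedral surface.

19

A 13-gonal pyramid: V=14, E=26, F=14.
Attach a hexagonal pyramid (V=7, E=12, F=7) along a 3-gon: merge 3 vertices and 3 edges, delete both glued faces → V=18, E=35, F=19.
Attach a regular tetrahedron (V=4, E=6, F=4) along a 3-gon: merge 3 vertices and 3 edges, delete both glued faces → V=19, E=38, F=21.
Check: V − E + F = 19 − 38 + 21 = 2.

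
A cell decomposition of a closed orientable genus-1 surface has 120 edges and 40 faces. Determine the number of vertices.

For a closed orientable surface of genus 1, χ = 2 − 2·1 = 0.
V = 0 + E − F = 0 + 120 − 40 = 80.

80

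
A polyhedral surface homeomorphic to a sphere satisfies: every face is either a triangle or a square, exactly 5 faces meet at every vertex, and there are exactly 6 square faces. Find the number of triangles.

Let x be the number of triangles; then F = 6 + x.
Edge–face incidences: 2E = 4·6 + 3·x = 24 + 3x.
Every vertex has degree 5, so 5V = 2E.
Euler: V − E + F = 2 ⇒ (2E)/5 − E + (6 + x) = 2.
Multiply by 10: 2·(2E) − 5·(2E) + 10·(6 + x) = 20, i.e. 60 + 10x − 3·(24 + 3x) = 20.
Collecting terms: x − 12 = 20, so x = 32.
Then 2E = 24 + 3·32 = 120, so E = 60, V = 2E/5 = 24, F = 6 + 32 = 38.

32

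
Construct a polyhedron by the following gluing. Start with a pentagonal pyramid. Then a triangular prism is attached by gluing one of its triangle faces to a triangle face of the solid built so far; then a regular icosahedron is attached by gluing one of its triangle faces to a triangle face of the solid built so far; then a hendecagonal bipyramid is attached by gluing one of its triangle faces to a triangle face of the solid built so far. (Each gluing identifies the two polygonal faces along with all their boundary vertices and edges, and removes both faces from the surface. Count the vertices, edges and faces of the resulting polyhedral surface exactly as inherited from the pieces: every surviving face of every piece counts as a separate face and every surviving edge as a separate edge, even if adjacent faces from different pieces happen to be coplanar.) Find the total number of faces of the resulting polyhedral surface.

A pentagonal pyramid: V=6, E=10, F=6.
Attach a triangular prism (V=6, E=9, F=5) along a 3-gon: merge 3 vertices and 3 edges, delete both glued faces → V=9, E=16, F=9.
Attach a regular icosahedron (V=12, E=30, F=20) along a 3-gon: merge 3 vertices and 3 edges, delete both glued faces → V=18, E=43, F=27.
Attach a hendecagonal bipyramid (V=13, E=33, F=22) along a 3-gon: merge 3 vertices and 3 edges, delete both glued faces → V=28, E=73, F=47.
Check: V − E + F = 28 − 73 + 47 = 2.

47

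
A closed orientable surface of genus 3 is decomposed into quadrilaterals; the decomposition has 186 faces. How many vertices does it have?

182

χ = 2 − 2·3 = -4, and every face is a square so 4F = 2E.
E = 4·186/2 = 372. Then V = -4 + E − F = -4 + 372 − 186 = 182.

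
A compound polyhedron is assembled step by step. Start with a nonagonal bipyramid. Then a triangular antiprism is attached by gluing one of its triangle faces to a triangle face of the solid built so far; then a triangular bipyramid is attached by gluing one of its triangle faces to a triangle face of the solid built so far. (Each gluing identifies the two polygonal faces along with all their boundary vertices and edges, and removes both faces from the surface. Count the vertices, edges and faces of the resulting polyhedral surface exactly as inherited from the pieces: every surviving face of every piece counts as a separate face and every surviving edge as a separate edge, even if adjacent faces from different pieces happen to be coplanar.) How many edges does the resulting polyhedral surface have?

A nonagonal bipyramid: V=11, E=27, F=18.
Attach a triangular antiprism (V=6, E=12, F=8) along a 3-gon: merge 3 vertices and 3 edges, delete both glued faces → V=14, E=36, F=24.
Attach a triangular bipyramid (V=5, E=9, F=6) along a 3-gon: merge 3 vertices and 3 edges, delete both glued faces → V=16, E=42, F=28.
Check: V − E + F = 16 − 42 + 28 = 2.

42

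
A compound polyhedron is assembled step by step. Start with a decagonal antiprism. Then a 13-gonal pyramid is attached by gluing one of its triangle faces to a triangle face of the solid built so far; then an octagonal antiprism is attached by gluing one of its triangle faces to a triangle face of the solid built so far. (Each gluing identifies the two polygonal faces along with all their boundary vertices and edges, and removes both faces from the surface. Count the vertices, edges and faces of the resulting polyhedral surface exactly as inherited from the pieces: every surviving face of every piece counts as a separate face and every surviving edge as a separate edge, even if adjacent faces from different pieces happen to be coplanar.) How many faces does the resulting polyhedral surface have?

50

A decagonal antiprism: V=20, E=40, F=22.
Attach a 13-gonal pyramid (V=14, E=26, F=14) along a 3-gon: merge 3 vertices and 3 edges, delete both glued faces → V=31, E=63, F=34.
Attach an octagonal antiprism (V=16, E=32, F=18) along a 3-gon: merge 3 vertices and 3 edges, delete both glued faces → V=44, E=92, F=50.
Check: V − E + F = 44 − 92 + 50 = 2.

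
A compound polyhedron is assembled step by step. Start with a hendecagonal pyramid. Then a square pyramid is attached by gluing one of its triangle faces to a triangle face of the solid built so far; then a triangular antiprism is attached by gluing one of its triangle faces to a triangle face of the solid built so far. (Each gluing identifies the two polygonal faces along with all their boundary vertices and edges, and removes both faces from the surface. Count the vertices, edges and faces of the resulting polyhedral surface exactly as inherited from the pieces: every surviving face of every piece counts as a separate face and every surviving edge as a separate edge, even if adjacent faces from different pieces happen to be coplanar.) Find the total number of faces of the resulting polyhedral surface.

21

A hendecagonal pyramid: V=12, E=22, F=12.
Attach a square pyramid (V=5, E=8, F=5) along a 3-gon: merge 3 vertices and 3 edges, delete both glued faces → V=14, E=27, F=15.
Attach a triangular antiprism (V=6, E=12, F=8) along a 3-gon: merge 3 vertices and 3 edges, delete both glued faces → V=17, E=36, F=21.
Check: V − E + F = 17 − 36 + 21 = 2.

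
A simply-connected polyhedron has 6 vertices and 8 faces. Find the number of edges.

Here V − E + F = 2.
E = V + F − (2) = 6 + 8 − (2) = 12.

12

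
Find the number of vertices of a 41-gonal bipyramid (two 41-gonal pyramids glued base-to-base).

A bipyramid over an n-gon has 2n triangular faces and n + 2 vertices: V = 41 + 2 = 43, E = 3·41 = 123, F = 2·41 = 82.
Check: V − E + F = 43 − 123 + 82 = 2.

43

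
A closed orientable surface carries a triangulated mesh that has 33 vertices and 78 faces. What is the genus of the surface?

4

Every face is a triangle, so 2E = 3·78 = 234, giving E = 117.
χ = V − E + F = 33 − 117 + 78 = -6.
For a closed orientable surface χ = 2 − 2g, so g = (2 − (-6))/2 = 4.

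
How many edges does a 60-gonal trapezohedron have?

240

The n-trapezohedron (dual of the n-antiprism) has V = 2·60 + 2 = 122, E = 4·60 = 240, F = 2·60 = 120.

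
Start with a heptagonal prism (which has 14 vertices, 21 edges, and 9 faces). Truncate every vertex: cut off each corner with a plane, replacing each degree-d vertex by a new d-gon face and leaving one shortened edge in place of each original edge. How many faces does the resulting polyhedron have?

Truncation replaces each original edge-end by a new vertex, so V′ = 2E = 42.
Each original edge survives, and each old vertex of degree d contributes d new edges; summing degrees gives Σd = 2E, so E′ = E + 2E = 3E = 63.
Each original face survives and each original vertex becomes one new face: F′ = F + V = 23.

23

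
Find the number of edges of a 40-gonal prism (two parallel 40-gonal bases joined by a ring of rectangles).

A prism on an n-gon has two n-gon bases and n rectangular sides: V = 2·40 = 80, E = 3·40 = 120, F = 40 + 2 = 42.

120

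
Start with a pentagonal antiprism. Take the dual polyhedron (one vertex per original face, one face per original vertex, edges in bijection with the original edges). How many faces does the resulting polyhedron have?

The base solid has V = 10, E = 20, F = 12.
The dual swaps V and F and preserves E: V′ = F = 12, E′ = E = 20, F′ = V = 10.

10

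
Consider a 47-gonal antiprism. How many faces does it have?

96

An antiprism on an n-gon has two n-gon caps and 2n triangles: V = 2·47 = 94, E = 4·47 = 188, F = 2·47 + 2 = 96.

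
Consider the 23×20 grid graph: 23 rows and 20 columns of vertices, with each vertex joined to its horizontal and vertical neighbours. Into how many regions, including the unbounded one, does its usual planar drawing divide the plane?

419

The grid has V = 23·20 = 460 vertices and E = 23·19 + 20·22 = 877 edges.
F = 2 − V + E = 2 − 460 + 877 = 419.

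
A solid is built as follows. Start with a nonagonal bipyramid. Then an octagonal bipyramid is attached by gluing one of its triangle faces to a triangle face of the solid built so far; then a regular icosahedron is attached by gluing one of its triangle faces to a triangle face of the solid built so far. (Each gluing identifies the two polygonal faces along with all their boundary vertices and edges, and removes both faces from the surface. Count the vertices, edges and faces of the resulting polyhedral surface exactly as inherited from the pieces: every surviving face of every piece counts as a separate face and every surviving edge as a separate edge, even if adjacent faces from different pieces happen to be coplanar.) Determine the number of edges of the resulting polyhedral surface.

75

A nonagonal bipyramid: V=11, E=27, F=18.
Attach an octagonal bipyramid (V=10, E=24, F=16) along a 3-gon: merge 3 vertices and 3 edges, delete both glued faces → V=18, E=48, F=32.
Attach a regular icosahedron (V=12, E=30, F=20) along a 3-gon: merge 3 vertices and 3 edges, delete both glued faces → V=27, E=75, F=50.
Check: V − E + F = 27 − 75 + 50 = 2.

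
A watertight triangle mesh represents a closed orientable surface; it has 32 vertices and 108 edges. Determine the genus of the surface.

Every face is a triangle and each edge borders two faces, so 3F = 2·108, giving F = 72.
χ = V − E + F = 32 − 108 + 72 = -4.
For a closed orientable surface χ = 2 − 2g, so g = (2 − (-4))/2 = 3.

3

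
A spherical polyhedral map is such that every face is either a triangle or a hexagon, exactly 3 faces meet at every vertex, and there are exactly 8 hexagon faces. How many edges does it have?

30

Let x be the number of triangles; then F = 8 + x.
Edge–face incidences: 2E = 6·8 + 3·x = 48 + 3x.
Every vertex has degree 3, so 3V = 2E.
Euler: V − E + F = 2 ⇒ (2E)/3 − E + (8 + x) = 2.
Multiply by 6: 2·(2E) − 3·(2E) + 6·(8 + x) = 12, i.e. 48 + 6x − (48 + 3x) = 12.
Collecting terms: 3x = 12, so x = 4.
Then 2E = 48 + 3·4 = 60, so E = 30, V = 2E/3 = 20, F = 8 + 4 = 12.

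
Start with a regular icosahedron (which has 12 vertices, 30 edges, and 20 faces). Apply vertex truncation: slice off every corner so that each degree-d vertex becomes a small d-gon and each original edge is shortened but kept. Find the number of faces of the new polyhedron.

32

Truncation replaces each original edge-end by a new vertex, so V′ = 2E = 60.
Each original edge survives, and each old vertex of degree d contributes d new edges; summing degrees gives Σd = 2E, so E′ = E + 2E = 3E = 90.
Each original face survives and each original vertex becomes one new face: F′ = F + V = 32.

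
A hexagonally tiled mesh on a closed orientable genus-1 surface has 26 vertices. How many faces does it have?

χ = 2 − 2·1 = 0, and every face is a hexagon so 6F = 2E.
V − E + F = 0 with E = 6F/2 gives 26 − (6/2 − 1)·F = 0, so F = 13 and E = 39.

13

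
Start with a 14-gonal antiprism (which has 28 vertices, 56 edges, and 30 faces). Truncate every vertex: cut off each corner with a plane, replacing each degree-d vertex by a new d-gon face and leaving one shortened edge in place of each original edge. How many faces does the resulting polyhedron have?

Truncation replaces each original edge-end by a new vertex, so V′ = 2E = 112.
Each original edge survives, and each old vertex of degree d contributes d new edges; summing degrees gives Σd = 2E, so E′ = E + 2E = 3E = 168.
Each original face survives and each original vertex becomes one new face: F′ = F + V = 58.

58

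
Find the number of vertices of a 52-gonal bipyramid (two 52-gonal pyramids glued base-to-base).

54

A bipyramid over an n-gon has 2n triangular faces and n + 2 vertices: V = 52 + 2 = 54, E = 3·52 = 156, F = 2·52 = 104.
Check: V − E + F = 54 − 156 + 104 = 2.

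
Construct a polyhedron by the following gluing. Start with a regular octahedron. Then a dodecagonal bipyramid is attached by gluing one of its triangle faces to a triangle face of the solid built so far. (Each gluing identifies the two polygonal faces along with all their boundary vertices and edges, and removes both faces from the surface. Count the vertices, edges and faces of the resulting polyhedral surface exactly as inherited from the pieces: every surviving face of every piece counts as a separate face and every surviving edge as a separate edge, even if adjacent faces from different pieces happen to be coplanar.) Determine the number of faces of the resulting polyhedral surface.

30

A regular octahedron: V=6, E=12, F=8.
Attach a dodecagonal bipyramid (V=14, E=36, F=24) along a 3-gon: merge 3 vertices and 3 edges, delete both glued faces → V=17, E=45, F=30.
Check: V − E + F = 17 − 45 + 30 = 2.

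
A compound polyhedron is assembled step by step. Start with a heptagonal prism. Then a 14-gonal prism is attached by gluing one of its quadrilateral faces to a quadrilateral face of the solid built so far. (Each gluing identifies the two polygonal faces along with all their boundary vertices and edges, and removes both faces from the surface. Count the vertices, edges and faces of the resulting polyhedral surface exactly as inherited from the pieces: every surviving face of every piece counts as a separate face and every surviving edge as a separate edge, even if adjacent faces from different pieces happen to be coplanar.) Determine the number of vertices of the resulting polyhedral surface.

38

A heptagonal prism: V=14, E=21, F=9.
Attach a 14-gonal prism (V=28, E=42, F=16) along a 4-gon: merge 4 vertices and 4 edges, delete both glued faces → V=38, E=59, F=23.
Check: V − E + F = 38 − 59 + 23 = 2.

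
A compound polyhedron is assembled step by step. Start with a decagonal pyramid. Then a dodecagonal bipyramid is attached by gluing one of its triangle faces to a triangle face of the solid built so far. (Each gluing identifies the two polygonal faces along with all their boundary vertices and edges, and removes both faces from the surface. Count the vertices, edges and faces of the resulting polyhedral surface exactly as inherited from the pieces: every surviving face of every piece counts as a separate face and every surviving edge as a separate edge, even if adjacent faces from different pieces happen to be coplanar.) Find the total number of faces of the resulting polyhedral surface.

33

A decagonal pyramid: V=11, E=20, F=11.
Attach a dodecagonal bipyramid (V=14, E=36, F=24) along a 3-gon: merge 3 vertices and 3 edges, delete both glued faces → V=22, E=53, F=33.
Check: V − E + F = 22 − 53 + 33 = 2.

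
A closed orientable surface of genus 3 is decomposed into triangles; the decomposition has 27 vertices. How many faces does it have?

62

χ = 2 − 2·3 = -4, and every face is a triangle so 3F = 2E.
V − E + F = -4 with E = 3F/2 gives 27 − (3/2 − 1)·F = -4, so F = 62 and E = 93.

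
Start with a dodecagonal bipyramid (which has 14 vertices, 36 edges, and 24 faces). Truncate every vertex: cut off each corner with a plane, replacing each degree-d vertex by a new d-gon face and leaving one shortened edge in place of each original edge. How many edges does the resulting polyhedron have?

108

Truncation replaces each original edge-end by a new vertex, so V′ = 2E = 72.
Each original edge survives, and each old vertex of degree d contributes d new edges; summing degrees gives Σd = 2E, so E′ = E + 2E = 3E = 108.
Each original face survives and each original vertex becomes one new face: F′ = F + V = 38.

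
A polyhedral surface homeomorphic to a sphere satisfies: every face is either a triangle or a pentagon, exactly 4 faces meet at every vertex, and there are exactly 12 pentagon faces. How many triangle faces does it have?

Let x be the number of triangles; then F = 12 + x.
Edge–face incidences: 2E = 5·12 + 3·x = 60 + 3x.
Every vertex has degree 4, so 4V = 2E.
Euler: V − E + F = 2 ⇒ (2E)/4 − E + (12 + x) = 2.
Multiply by 8: 2·(2E) − 4·(2E) + 8·(12 + x) = 16, i.e. 96 + 8x − 2·(60 + 3x) = 16.
Collecting terms: 2x − 24 = 16, so 2x = 40, so x = 20.
Then 2E = 60 + 3·20 = 120, so E = 60, V = 2E/4 = 30, F = 12 + 20 = 32.

20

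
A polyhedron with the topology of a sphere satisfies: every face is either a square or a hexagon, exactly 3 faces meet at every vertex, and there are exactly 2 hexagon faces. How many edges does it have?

Let x be the number of squares; then F = 2 + x.
Edge–face incidences: 2E = 6·2 + 4·x = 12 + 4x.
Every vertex has degree 3, so 3V = 2E.
Euler: V − E + F = 2 ⇒ (2E)/3 − E + (2 + x) = 2.
Multiply by 6: 2·(2E) − 3·(2E) + 6·(2 + x) = 12, i.e. 12 + 6x − (12 + 4x) = 12.
Collecting terms: 2x = 12, so x = 6.
Then 2E = 12 + 4·6 = 36, so E = 18, V = 2E/3 = 12, F = 2 + 6 = 8.

18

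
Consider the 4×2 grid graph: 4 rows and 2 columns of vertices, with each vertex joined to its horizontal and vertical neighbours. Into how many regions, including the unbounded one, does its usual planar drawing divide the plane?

4

The grid has V = 4·2 = 8 vertices and E = 4·1 + 2·3 = 10 edges.
F = 2 − V + E = 2 − 8 + 10 = 4.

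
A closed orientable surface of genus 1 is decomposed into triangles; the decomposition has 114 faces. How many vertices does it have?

χ = 2 − 2·1 = 0, and every face is a triangle so 3F = 2E.
E = 3·114/2 = 171. Then V = 0 + E − F = 0 + 171 − 114 = 57.

57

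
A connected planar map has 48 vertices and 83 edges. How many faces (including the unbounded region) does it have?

Euler's formula for a connected plane graph: V − E + F = 2, so F = 2 − 48 + 83 = 37.

37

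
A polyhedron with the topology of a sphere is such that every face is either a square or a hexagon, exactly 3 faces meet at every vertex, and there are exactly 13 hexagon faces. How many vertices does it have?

Let x be the number of squares; then F = 13 + x.
Edge–face incidences: 2E = 6·13 + 4·x = 78 + 4x.
Every vertex has degree 3, so 3V = 2E.
Euler: V − E + F = 2 ⇒ (2E)/3 − E + (13 + x) = 2.
Multiply by 6: 2·(2E) − 3·(2E) + 6·(13 + x) = 12, i.e. 78 + 6x − (78 + 4x) = 12.
Collecting terms: 2x = 12, so x = 6.
Then 2E = 78 + 4·6 = 102, so E = 51, V = 2E/3 = 34, F = 13 + 6 = 19.

34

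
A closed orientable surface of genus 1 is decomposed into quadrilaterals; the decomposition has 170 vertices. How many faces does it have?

χ = 2 − 2·1 = 0, and every face is a square so 4F = 2E.
V − E + F = 0 with E = 4F/2 gives 170 − (4/2 − 1)·F = 0, so F = 170 and E = 340.

170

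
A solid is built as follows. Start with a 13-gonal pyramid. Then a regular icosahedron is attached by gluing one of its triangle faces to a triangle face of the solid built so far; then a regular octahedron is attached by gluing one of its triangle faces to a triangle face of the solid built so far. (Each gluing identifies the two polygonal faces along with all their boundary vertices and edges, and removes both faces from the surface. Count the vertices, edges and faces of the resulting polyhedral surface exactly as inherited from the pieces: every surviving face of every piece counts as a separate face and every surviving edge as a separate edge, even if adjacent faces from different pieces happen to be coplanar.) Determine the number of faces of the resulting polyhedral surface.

38

A 13-gonal pyramid: V=14, E=26, F=14.
Attach a regular icosahedron (V=12, E=30, F=20) along a 3-gon: merge 3 vertices and 3 edges, delete both glued faces → V=23, E=53, F=32.
Attach a regular octahedron (V=6, E=12, F=8) along a 3-gon: merge 3 vertices and 3 edges, delete both glued faces → V=26, E=62, F=38.
Check: V − E + F = 26 − 62 + 38 = 2.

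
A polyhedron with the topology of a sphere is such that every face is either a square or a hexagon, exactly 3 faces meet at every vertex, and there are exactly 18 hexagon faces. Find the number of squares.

Let x be the number of squares; then F = 18 + x.
Edge–face incidences: 2E = 6·18 + 4·x = 108 + 4x.
Every vertex has degree 3, so 3V = 2E.
Euler: V − E + F = 2 ⇒ (2E)/3 − E + (18 + x) = 2.
Multiply by 6: 2·(2E) − 3·(2E) + 6·(18 + x) = 12, i.e. 108 + 6x − (108 + 4x) = 12.
Collecting terms: 2x = 12, so x = 6.
Then 2E = 108 + 4·6 = 132, so E = 66, V = 2E/3 = 44, F = 18 + 6 = 24.

6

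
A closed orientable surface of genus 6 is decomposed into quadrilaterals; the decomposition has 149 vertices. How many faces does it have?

χ = 2 − 2·6 = -10, and every face is a square so 4F = 2E.
V − E + F = -10 with E = 4F/2 gives 149 − (4/2 − 1)·F = -10, so F = 159 and E = 318.

159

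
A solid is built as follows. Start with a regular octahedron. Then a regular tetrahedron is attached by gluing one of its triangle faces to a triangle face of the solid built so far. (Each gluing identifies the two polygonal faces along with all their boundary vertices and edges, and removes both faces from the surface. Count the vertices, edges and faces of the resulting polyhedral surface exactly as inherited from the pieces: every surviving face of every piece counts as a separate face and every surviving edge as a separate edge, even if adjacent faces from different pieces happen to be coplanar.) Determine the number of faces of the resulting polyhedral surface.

A regular octahedron: V=6, E=12, F=8.
Attach a regular tetrahedron (V=4, E=6, F=4) along a 3-gon: merge 3 vertices and 3 edges, delete both glued faces → V=7, E=15, F=10.
Check: V − E + F = 7 − 15 + 10 = 2.

10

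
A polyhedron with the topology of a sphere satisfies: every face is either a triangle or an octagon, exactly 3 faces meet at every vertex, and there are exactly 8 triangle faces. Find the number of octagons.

6

Let x be the number of octagons; then F = 8 + x.
Edge–face incidences: 2E = 3·8 + 8·x = 24 + 8x.
Every vertex has degree 3, so 3V = 2E.
Euler: V − E + F = 2 ⇒ (2E)/3 − E + (8 + x) = 2.
Multiply by 6: 2·(2E) − 3·(2E) + 6·(8 + x) = 12, i.e. 48 + 6x − (24 + 8x) = 12.
Collecting terms: −2x + 24 = 12, so −2x = −12, so x = 6.
Then 2E = 24 + 8·6 = 72, so E = 36, V = 2E/3 = 24, F = 8 + 6 = 14.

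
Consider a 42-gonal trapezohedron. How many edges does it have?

The n-trapezohedron (dual of the n-antiprism) has V = 2·42 + 2 = 86, E = 4·42 = 168, F = 2·42 = 84.

168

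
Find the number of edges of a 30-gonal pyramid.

A pyramid on an n-gon base has one n-gon and n triangles: V = 30 + 1 = 31, E = 2·30 = 60, F = 30 + 1 = 31.

60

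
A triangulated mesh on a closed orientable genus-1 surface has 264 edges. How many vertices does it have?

χ = 2 − 2·1 = 0, and every face is a triangle so 3F = 2E.
F = 2E/3 = 176. Then V = 0 + E − F = 0 + 264 − 176 = 88.

88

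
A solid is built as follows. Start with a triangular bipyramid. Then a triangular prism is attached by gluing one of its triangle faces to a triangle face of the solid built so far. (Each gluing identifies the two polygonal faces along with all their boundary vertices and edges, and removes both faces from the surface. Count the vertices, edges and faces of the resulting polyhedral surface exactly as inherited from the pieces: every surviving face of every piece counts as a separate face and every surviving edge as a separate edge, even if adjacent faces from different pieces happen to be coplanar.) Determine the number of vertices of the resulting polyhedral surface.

A triangular bipyramid: V=5, E=9, F=6.
Attach a triangular prism (V=6, E=9, F=5) along a 3-gon: merge 3 vertices and 3 edges, delete both glued faces → V=8, E=15, F=9.
Check: V − E + F = 8 − 15 + 9 = 2.

8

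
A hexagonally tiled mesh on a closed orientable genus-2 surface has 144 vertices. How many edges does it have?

χ = 2 − 2·2 = -2, and every face is a hexagon so 6F = 2E.
V − E + F = -2 with E = 6F/2 gives 144 − (6/2 − 1)·F = -2, so F = 73 and E = 219.

219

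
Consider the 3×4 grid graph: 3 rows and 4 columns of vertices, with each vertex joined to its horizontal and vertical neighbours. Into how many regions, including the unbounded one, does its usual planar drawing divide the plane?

7

The grid has V = 3·4 = 12 vertices and E = 3·3 + 4·2 = 17 edges.
F = 2 − V + E = 2 − 12 + 17 = 7.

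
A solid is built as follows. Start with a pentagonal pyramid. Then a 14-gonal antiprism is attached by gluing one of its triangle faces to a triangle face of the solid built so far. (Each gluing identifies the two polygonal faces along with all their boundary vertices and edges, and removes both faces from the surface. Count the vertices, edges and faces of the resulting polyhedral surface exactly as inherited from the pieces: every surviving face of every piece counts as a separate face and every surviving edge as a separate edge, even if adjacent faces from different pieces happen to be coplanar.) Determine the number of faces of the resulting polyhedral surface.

A pentagonal pyramid: V=6, E=10, F=6.
Attach a 14-gonal antiprism (V=28, E=56, F=30) along a 3-gon: merge 3 vertices and 3 edges, delete both glued faces → V=31, E=63, F=34.
Check: V − E + F = 31 − 63 + 34 = 2.

34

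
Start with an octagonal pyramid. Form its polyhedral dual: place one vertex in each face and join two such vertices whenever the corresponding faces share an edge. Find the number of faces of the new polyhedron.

The base solid has V = 9, E = 16, F = 9.
The dual swaps V and F and preserves E: V′ = F = 9, E′ = E = 16, F′ = V = 9.

9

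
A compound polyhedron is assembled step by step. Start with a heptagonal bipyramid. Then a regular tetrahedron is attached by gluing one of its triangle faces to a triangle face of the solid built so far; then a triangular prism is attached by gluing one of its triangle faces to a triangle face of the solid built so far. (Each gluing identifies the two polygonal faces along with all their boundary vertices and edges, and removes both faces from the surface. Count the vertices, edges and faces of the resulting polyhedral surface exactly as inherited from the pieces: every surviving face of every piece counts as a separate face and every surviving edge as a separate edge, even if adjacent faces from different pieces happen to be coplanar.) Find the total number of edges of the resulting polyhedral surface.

A heptagonal bipyramid: V=9, E=21, F=14.
Attach a regular tetrahedron (V=4, E=6, F=4) along a 3-gon: merge 3 vertices and 3 edges, delete both glued faces → V=10, E=24, F=16.
Attach a triangular prism (V=6, E=9, F=5) along a 3-gon: merge 3 vertices and 3 edges, delete both glued faces → V=13, E=30, F=19.
Check: V − E + F = 13 − 30 + 19 = 2.

30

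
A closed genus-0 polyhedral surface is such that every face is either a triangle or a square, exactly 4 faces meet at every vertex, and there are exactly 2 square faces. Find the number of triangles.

Let x be the number of triangles; then F = 2 + x.
Edge–face incidences: 2E = 4·2 + 3·x = 8 + 3x.
Every vertex has degree 4, so 4V = 2E.
Euler: V − E + F = 2 ⇒ (2E)/4 − E + (2 + x) = 2.
Multiply by 8: 2·(2E) − 4·(2E) + 8·(2 + x) = 16, i.e. 16 + 8x − 2·(8 + 3x) = 16.
Collecting terms: 2x = 16, so x = 8.
Then 2E = 8 + 3·8 = 32, so E = 16, V = 2E/4 = 8, F = 2 + 8 = 10.

8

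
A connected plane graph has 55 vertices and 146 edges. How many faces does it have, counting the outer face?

Euler's formula for a connected plane graph: V − E + F = 2, so F = 2 − 55 + 146 = 93.

93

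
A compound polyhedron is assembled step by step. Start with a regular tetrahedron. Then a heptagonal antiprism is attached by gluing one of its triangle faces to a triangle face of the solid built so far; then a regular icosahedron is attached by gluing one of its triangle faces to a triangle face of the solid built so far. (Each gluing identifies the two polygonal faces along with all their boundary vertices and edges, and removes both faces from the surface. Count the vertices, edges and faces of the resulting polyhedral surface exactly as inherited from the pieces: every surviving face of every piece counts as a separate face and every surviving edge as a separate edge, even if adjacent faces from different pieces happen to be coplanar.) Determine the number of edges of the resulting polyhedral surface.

58

A regular tetrahedron: V=4, E=6, F=4.
Attach a heptagonal antiprism (V=14, E=28, F=16) along a 3-gon: merge 3 vertices and 3 edges, delete both glued faces → V=15, E=31, F=18.
Attach a regular icosahedron (V=12, E=30, F=20) along a 3-gon: merge 3 vertices and 3 edges, delete both glued faces → V=24, E=58, F=36.
Check: V − E + F = 24 − 58 + 36 = 2.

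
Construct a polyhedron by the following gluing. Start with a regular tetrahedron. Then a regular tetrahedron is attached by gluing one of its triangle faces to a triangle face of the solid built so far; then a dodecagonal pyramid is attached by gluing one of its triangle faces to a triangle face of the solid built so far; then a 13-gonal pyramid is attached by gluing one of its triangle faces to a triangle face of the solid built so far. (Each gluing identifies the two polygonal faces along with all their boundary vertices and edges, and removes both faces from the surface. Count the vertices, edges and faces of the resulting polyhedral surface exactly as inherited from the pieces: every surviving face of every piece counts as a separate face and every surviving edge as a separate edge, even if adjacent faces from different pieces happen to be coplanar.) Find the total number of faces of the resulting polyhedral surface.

A regular tetrahedron: V=4, E=6, F=4.
Attach a regular tetrahedron (V=4, E=6, F=4) along a 3-gon: merge 3 vertices and 3 edges, delete both glued faces → V=5, E=9, F=6.
Attach a dodecagonal pyramid (V=13, E=24, F=13) along a 3-gon: merge 3 vertices and 3 edges, delete both glued faces → V=15, E=30, F=17.
Attach a 13-gonal pyramid (V=14, E=26, F=14) along a 3-gon: merge 3 vertices and 3 edges, delete both glued faces → V=26, E=53, F=29.
Check: V − E + F = 26 − 53 + 29 = 2.

29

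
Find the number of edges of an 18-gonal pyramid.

36

A pyramid on an n-gon base has one n-gon and n triangles: V = 18 + 1 = 19, E = 2·18 = 36, F = 18 + 1 = 19.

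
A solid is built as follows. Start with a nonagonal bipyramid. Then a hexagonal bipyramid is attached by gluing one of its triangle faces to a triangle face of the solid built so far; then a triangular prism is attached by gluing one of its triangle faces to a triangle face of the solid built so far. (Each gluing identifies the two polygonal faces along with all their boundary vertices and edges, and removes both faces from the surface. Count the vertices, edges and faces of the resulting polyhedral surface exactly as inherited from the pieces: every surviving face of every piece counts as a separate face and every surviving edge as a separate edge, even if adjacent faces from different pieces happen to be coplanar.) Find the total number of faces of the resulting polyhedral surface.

31

A nonagonal bipyramid: V=11, E=27, F=18.
Attach a hexagonal bipyramid (V=8, E=18, F=12) along a 3-gon: merge 3 vertices and 3 edges, delete both glued faces → V=16, E=42, F=28.
Attach a triangular prism (V=6, E=9, F=5) along a 3-gon: merge 3 vertices and 3 edges, delete both glued faces → V=19, E=48, F=31.
Check: V − E + F = 19 − 48 + 31 = 2.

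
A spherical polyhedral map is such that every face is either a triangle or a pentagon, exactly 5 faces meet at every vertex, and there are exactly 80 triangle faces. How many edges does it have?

150

Let x be the number of pentagons; then F = 80 + x.
Edge–face incidences: 2E = 3·80 + 5·x = 240 + 5x.
Every vertex has degree 5, so 5V = 2E.
Euler: V − E + F = 2 ⇒ (2E)/5 − E + (80 + x) = 2.
Multiply by 10: 2·(2E) − 5·(2E) + 10·(80 + x) = 20, i.e. 800 + 10x − 3·(240 + 5x) = 20.
Collecting terms: −5x + 80 = 20, so −5x = −60, so x = 12.
Then 2E = 240 + 5·12 = 300, so E = 150, V = 2E/5 = 60, F = 80 + 12 = 92.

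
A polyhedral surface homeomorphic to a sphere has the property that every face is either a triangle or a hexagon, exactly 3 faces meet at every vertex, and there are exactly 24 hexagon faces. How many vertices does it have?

52

Let x be the number of triangles; then F = 24 + x.
Edge–face incidences: 2E = 6·24 + 3·x = 144 + 3x.
Every vertex has degree 3, so 3V = 2E.
Euler: V − E + F = 2 ⇒ (2E)/3 − E + (24 + x) = 2.
Multiply by 6: 2·(2E) − 3·(2E) + 6·(24 + x) = 12, i.e. 144 + 6x − (144 + 3x) = 12.
Collecting terms: 3x = 12, so x = 4.
Then 2E = 144 + 3·4 = 156, so E = 78, V = 2E/3 = 52, F = 24 + 4 = 28.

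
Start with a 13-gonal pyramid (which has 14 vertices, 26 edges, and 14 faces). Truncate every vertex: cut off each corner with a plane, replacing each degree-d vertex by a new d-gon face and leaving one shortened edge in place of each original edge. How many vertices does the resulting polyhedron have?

Truncation replaces each original edge-end by a new vertex, so V′ = 2E = 52.
Each original edge survives, and each old vertex of degree d contributes d new edges; summing degrees gives Σd = 2E, so E′ = E + 2E = 3E = 78.
Each original face survives and each original vertex becomes one new face: F′ = F + V = 28.

52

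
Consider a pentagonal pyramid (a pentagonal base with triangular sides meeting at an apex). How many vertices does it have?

A pyramid on an n-gon base has one n-gon and n triangles: V = 5 + 1 = 6, E = 2·5 = 10, F = 5 + 1 = 6.

6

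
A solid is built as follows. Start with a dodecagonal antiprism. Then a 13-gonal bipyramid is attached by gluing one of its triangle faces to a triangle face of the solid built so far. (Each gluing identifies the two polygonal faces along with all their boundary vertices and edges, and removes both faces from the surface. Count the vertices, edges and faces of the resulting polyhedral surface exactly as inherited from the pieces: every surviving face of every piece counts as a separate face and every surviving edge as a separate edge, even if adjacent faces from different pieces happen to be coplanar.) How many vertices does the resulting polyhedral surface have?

A dodecagonal antiprism: V=24, E=48, F=26.
Attach a 13-gonal bipyramid (V=15, E=39, F=26) along a 3-gon: merge 3 vertices and 3 edges, delete both glued faces → V=36, E=84, F=50.
Check: V − E + F = 36 − 84 + 50 = 2.

36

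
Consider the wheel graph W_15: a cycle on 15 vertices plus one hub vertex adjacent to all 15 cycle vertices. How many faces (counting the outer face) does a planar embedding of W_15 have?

W_15 has V = 15 + 1 = 16 vertices and E = 2·15 = 30 edges.
By Euler's formula F = 2 − V + E = 2 − 16 + 30 = 16.

16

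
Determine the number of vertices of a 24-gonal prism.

A prism on an n-gon has two n-gon bases and n rectangular sides: V = 2·24 = 48, E = 3·24 = 72, F = 24 + 2 = 26.

48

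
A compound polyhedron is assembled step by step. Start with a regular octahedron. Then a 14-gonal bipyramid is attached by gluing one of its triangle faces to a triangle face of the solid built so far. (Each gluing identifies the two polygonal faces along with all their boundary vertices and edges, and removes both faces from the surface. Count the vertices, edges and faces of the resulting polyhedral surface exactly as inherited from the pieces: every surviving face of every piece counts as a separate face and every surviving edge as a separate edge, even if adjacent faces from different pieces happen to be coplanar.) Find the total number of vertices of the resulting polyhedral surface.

19

A regular octahedron: V=6, E=12, F=8.
Attach a 14-gonal bipyramid (V=16, E=42, F=28) along a 3-gon: merge 3 vertices and 3 edges, delete both glued faces → V=19, E=51, F=34.
Check: V − E + F = 19 − 51 + 34 = 2.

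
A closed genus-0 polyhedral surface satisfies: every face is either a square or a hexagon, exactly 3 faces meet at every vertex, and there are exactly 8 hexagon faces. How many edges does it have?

36

Let x be the number of squares; then F = 8 + x.
Edge–face incidences: 2E = 6·8 + 4·x = 48 + 4x.
Every vertex has degree 3, so 3V = 2E.
Euler: V − E + F = 2 ⇒ (2E)/3 − E + (8 + x) = 2.
Multiply by 6: 2·(2E) − 3·(2E) + 6·(8 + x) = 12, i.e. 48 + 6x − (48 + 4x) = 12.
Collecting terms: 2x = 12, so x = 6.
Then 2E = 48 + 4·6 = 72, so E = 36, V = 2E/3 = 24, F = 8 + 6 = 14.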